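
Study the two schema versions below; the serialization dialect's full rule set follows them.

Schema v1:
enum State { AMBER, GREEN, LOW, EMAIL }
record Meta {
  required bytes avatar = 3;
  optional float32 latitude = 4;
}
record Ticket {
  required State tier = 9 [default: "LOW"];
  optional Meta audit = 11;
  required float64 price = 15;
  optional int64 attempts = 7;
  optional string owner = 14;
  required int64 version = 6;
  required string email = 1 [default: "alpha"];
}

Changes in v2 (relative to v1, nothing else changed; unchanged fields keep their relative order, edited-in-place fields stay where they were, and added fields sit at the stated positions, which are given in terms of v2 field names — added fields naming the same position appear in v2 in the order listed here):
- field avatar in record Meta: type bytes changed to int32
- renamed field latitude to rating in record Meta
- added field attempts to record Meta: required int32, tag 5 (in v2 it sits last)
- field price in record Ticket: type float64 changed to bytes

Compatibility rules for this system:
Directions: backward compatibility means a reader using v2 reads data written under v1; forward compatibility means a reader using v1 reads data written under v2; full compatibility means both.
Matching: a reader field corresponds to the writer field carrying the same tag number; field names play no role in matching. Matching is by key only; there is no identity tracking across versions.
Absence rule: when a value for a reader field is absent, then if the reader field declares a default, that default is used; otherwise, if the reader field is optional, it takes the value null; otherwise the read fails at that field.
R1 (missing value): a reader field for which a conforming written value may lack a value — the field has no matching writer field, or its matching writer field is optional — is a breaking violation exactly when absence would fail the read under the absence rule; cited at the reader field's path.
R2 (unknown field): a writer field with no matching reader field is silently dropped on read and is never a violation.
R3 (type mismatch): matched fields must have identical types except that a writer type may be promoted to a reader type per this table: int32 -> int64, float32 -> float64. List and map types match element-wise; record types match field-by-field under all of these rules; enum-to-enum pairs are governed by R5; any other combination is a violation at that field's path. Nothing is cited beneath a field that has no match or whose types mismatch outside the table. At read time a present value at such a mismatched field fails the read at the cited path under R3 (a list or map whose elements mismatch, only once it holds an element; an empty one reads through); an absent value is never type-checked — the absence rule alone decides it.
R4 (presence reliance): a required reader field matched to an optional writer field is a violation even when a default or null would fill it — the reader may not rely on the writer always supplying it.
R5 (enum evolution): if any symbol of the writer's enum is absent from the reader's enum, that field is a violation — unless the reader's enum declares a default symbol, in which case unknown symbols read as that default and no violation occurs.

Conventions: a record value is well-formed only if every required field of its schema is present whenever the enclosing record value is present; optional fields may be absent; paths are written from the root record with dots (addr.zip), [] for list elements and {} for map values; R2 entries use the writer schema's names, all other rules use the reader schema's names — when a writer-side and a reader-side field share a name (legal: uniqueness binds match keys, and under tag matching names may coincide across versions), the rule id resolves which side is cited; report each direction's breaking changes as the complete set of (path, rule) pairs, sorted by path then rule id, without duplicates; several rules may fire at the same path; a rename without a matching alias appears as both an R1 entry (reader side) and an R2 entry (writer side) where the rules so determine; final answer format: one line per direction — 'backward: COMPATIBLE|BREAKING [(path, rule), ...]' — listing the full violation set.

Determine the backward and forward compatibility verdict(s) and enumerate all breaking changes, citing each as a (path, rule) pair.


arrows below run writer -> reader for Ticket
checking backward for Ticket: reader v2 against writer v1:
  tier: State -> State, writer required; from tier
  audit: Meta -> Meta, writer optional; from audit
  price: float64 -> bytes, writer required; from price
  attempts: int64 -> int64, writer optional; from attempts
  owner: string -> string, writer optional; from owner
  version: int64 -> int64, writer required; from version
  email: string -> string, writer required; from email
  audit.avatar: bytes -> int32, writer required; from audit.avatar
  audit.rating: float32 -> float32, writer optional; from audit.latitude
  audit.attempts: no writer-side match
  rule R1 violated at audit.attempts
  rule R3 violated at audit.avatar
  rule R3 violated at price
  => backward: BREAKING (3)
checking forward for Ticket: reader v1 against writer v2:
  tier: State -> State, writer required; from tier
  audit: Meta -> Meta, writer optional; from audit
  price: bytes -> float64, writer required; from price
  attempts: int64 -> int64, writer optional; from attempts
  owner: string -> string, writer optional; from owner
  version: int64 -> int64, writer required; from version
  email: string -> string, writer required; from email
  audit.avatar: int32 -> bytes, writer required; from audit.avatar
  audit.latitude: float32 -> float32, writer optional; from audit.rating
  audit.attempts (writer side), unknown to reader
  rule R3 violated at audit.avatar
  rule R3 violated at price
  => forward: BREAKING (2)

backward: BREAKING [(audit.attempts, R1), (audit.avatar, R3), (price, R3)]; forward: BREAKING [(audit.avatar, R3), (price, R3)]


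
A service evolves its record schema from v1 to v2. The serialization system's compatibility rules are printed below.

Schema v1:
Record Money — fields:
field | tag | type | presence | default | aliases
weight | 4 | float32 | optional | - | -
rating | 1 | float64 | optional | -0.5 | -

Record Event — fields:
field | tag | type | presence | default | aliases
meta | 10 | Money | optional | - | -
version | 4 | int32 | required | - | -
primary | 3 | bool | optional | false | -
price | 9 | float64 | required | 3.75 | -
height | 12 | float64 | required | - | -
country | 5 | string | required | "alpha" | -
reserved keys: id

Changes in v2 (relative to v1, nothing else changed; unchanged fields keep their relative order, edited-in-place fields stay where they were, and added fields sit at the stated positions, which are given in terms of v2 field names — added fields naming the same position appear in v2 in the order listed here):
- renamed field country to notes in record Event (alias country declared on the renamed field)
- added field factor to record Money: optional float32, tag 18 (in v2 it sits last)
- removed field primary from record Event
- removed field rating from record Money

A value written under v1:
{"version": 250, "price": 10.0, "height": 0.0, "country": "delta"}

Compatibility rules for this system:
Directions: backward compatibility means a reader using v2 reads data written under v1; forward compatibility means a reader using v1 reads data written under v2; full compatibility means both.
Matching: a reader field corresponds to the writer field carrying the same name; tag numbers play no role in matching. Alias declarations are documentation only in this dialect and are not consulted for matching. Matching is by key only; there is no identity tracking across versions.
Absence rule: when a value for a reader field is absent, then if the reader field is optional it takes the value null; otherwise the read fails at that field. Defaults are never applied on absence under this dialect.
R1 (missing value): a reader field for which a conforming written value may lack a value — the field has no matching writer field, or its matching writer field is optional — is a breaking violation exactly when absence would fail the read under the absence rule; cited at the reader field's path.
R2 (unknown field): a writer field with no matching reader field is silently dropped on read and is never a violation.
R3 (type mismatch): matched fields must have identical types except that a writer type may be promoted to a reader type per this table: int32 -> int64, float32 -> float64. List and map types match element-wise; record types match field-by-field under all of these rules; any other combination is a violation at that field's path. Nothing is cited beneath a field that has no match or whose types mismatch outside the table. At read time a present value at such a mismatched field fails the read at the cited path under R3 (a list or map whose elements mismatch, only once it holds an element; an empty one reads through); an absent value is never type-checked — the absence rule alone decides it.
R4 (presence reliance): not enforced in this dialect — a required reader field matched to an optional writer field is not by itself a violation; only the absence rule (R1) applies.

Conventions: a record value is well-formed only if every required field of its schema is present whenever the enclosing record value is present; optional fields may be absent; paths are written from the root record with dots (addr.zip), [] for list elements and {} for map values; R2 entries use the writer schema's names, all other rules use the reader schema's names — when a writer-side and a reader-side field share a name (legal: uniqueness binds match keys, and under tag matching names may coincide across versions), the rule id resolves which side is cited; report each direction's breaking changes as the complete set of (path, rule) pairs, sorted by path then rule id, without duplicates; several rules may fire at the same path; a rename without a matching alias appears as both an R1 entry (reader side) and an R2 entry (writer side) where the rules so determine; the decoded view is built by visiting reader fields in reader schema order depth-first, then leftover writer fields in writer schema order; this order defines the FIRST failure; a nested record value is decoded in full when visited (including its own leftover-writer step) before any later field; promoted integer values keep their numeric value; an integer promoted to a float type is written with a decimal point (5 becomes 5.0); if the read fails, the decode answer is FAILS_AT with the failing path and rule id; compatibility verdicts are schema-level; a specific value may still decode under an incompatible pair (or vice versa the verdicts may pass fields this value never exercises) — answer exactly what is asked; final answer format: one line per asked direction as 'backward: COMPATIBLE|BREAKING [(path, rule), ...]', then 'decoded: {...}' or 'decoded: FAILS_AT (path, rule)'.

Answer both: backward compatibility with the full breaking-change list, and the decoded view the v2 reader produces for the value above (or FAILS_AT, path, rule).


the writer's type comes first in each Event pair
backward analysis of Event with v2 as reader and v1 as writer:
  meta <- meta (Money -> Money, writer optional)
  version <- version (int32 -> int32, writer required)
  price <- price (float64 -> float64, writer required)
  height <- height (float64 -> float64, writer required)
  notes: no writer match
  primary (writer side), unknown to reader
  country (writer side), unknown to reader
  meta.weight <- meta.weight (float32 -> float32, writer optional)
  meta.factor: no writer match
  meta.rating (writer side), unknown to reader
  breaking: (notes, R1)
  => 1 violation(s): backward is BREAKING for Event
decode walk for Event under reader schema v2:
  meta := null (absent, optional -> null)
  version := 250
  price := 10.0
  height := 0.0
  read fails at notes under R1 (no fill)
  => FAILS_AT (notes, R1)
remaining Event differences; none change what is asked:
  added field factor to record Money: optional float32, tag 18 (in v2 it sits last) -> triggers nothing under Event's printed rules — same verdict
  removed field primary from record Event -> triggers nothing under Event's printed rules — same verdict
  removed field rating from record Money -> triggers nothing under Event's printed rules — same verdict

backward: BREAKING [(notes, R1)]; decoded: FAILS_AT (notes, R1)


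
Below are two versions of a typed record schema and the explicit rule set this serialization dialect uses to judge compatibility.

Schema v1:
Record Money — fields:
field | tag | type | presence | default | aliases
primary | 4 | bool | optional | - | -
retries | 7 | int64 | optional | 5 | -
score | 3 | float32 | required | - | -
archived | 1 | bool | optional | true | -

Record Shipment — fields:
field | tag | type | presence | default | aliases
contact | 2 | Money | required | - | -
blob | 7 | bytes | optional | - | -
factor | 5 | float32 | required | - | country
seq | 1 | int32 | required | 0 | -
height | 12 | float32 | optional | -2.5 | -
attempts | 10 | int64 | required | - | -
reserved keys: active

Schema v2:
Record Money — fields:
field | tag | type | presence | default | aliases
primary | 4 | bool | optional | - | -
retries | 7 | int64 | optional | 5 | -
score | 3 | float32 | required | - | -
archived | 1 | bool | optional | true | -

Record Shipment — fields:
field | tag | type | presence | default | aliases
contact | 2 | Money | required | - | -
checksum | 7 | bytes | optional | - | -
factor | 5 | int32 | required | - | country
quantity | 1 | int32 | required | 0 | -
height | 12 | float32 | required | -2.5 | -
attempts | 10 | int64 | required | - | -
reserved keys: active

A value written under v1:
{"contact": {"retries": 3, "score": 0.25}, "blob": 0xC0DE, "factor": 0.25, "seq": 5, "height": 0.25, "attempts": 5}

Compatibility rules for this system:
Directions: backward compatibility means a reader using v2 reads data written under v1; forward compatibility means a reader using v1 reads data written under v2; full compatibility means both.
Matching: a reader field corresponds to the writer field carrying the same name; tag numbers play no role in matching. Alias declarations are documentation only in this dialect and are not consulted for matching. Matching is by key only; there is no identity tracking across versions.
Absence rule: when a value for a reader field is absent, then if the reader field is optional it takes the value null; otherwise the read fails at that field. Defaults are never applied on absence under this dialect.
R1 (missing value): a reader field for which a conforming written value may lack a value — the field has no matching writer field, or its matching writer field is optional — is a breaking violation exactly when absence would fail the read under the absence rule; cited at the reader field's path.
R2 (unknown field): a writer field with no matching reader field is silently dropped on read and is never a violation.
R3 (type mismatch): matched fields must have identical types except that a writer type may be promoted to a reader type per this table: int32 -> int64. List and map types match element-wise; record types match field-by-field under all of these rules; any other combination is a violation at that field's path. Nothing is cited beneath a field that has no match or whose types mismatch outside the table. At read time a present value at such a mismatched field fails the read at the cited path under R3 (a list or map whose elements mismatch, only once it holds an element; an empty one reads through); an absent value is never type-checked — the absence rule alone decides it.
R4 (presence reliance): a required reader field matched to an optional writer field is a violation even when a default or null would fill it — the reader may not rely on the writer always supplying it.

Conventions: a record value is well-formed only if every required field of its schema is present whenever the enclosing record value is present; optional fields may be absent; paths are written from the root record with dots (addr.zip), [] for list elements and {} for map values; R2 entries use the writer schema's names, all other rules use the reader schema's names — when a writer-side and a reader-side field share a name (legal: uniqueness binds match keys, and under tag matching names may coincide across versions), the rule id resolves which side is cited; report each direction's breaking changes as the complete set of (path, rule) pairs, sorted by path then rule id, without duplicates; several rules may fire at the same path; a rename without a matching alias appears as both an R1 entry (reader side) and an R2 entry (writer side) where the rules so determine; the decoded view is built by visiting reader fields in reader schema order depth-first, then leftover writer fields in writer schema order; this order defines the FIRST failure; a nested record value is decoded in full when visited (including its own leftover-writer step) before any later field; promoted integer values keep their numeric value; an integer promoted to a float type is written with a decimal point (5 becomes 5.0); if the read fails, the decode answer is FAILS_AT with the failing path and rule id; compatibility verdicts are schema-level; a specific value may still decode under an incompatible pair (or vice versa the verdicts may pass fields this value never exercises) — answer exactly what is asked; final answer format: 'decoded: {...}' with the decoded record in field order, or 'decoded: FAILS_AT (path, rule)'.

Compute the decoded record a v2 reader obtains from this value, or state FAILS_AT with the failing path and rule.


decoded: FAILS_AT (factor, R3)

each type pair in Shipment: writer, then reader
decode (reader v2):
  contact.primary := null (not supplied -> null)
  contact.retries := 3
  contact.score := 0.25
  contact.archived := null (not supplied -> null)
  checksum := null (not supplied -> null)
  read fails at factor under R3
  => FAILS_AT (factor, R3)
the rest of the Shipment diff is inert for this question:
  renamed field seq to quantity in record Shipment -> matters for Shipment compatibility verdicts, not for this value's decode
  renamed field blob to checksum in record Shipment -> no rule fires on it and the decoded Shipment view is identical with or without it
  field height in record Shipment: optional changed to required -> matters for Shipment compatibility verdicts, not for this value's decode


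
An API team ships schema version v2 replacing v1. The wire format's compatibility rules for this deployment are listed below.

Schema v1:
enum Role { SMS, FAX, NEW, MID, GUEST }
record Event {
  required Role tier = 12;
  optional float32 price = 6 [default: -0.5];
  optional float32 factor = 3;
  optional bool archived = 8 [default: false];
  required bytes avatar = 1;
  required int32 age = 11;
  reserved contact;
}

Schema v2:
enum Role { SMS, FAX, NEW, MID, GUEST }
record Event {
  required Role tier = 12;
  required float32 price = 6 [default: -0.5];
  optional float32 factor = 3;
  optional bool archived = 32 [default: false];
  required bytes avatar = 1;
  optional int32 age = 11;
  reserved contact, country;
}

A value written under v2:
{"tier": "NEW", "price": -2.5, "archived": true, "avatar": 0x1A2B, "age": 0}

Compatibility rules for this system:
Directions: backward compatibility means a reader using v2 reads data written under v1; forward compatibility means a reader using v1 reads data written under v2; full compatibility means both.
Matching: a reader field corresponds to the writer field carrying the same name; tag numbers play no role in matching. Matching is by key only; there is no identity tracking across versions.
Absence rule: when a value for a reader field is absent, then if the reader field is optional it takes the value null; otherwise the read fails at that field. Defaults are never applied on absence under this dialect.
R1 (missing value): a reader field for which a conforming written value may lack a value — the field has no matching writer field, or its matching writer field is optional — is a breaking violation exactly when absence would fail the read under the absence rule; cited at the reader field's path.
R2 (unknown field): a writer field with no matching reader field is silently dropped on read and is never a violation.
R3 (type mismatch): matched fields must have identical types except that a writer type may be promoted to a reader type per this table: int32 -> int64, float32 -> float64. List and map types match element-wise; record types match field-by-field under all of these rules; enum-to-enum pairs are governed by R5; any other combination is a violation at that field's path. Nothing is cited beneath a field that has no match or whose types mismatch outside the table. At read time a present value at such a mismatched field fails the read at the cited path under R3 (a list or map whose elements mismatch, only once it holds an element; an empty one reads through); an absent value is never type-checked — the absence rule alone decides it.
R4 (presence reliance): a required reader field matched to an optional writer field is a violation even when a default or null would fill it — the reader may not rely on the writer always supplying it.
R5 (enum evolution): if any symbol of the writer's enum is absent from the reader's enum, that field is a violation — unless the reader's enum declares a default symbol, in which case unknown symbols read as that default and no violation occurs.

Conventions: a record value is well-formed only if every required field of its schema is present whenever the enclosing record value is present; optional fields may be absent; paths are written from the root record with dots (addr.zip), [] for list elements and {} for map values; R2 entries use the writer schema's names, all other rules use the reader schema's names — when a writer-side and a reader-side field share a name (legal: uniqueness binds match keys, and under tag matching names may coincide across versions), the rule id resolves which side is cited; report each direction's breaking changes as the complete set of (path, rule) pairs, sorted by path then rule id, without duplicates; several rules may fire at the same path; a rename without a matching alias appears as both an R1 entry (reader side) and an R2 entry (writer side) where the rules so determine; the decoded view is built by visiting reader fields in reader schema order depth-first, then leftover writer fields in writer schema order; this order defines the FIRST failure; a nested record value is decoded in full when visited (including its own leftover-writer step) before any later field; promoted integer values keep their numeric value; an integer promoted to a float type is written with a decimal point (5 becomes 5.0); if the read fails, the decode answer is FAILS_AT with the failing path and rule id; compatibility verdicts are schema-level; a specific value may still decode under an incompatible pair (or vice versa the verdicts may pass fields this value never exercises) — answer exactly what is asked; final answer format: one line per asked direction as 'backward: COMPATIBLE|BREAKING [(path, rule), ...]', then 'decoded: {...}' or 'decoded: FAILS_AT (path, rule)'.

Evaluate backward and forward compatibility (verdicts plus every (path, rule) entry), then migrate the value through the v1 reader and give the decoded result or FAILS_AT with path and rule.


backward: BREAKING [(price, R1), (price, R4)]; forward: BREAKING [(age, R1), (age, R4)]; decoded: {"tier": "NEW", "price": -2.5, "factor": null, "archived": true, "avatar": 0x1A2B, "age": 0}

in Event below, arrows point writer -> reader
backward analysis of Event with v2 as reader and v1 as writer:
  writer required, Role -> Role: reader tier maps from writer tier
  writer optional, float32 -> float32: reader price maps from writer price
  writer optional, float32 -> float32: reader factor maps from writer factor
  writer optional, bool -> bool: reader archived maps from writer archived
  writer required, bytes -> bytes: reader avatar maps from writer avatar
  writer required, int32 -> int32: reader age maps from writer age
  violation R1 at price
  violation R4 at price
  => backward: BREAKING (2)
forward analysis of Event with v1 as reader and v2 as writer:
  writer required, Role -> Role: reader tier maps from writer tier
  writer required, float32 -> float32: reader price maps from writer price
  writer optional, float32 -> float32: reader factor maps from writer factor
  writer optional, bool -> bool: reader archived maps from writer archived
  writer required, bytes -> bytes: reader avatar maps from writer avatar
  writer optional, int32 -> int32: reader age maps from writer age
  violation R1 at age
  violation R4 at age
  => forward: BREAKING (2)
decoding the Event value with the v1 reader:
  tier := "NEW"
  price := -2.5
  factor := null (absent, optional -> null)
  archived := true
  avatar := 0x1A2B
  age := 0
  => decoded: {"tier": "NEW", "price": -2.5, "factor": null, "archived": true, "avatar": 0x1A2B, "age": 0}


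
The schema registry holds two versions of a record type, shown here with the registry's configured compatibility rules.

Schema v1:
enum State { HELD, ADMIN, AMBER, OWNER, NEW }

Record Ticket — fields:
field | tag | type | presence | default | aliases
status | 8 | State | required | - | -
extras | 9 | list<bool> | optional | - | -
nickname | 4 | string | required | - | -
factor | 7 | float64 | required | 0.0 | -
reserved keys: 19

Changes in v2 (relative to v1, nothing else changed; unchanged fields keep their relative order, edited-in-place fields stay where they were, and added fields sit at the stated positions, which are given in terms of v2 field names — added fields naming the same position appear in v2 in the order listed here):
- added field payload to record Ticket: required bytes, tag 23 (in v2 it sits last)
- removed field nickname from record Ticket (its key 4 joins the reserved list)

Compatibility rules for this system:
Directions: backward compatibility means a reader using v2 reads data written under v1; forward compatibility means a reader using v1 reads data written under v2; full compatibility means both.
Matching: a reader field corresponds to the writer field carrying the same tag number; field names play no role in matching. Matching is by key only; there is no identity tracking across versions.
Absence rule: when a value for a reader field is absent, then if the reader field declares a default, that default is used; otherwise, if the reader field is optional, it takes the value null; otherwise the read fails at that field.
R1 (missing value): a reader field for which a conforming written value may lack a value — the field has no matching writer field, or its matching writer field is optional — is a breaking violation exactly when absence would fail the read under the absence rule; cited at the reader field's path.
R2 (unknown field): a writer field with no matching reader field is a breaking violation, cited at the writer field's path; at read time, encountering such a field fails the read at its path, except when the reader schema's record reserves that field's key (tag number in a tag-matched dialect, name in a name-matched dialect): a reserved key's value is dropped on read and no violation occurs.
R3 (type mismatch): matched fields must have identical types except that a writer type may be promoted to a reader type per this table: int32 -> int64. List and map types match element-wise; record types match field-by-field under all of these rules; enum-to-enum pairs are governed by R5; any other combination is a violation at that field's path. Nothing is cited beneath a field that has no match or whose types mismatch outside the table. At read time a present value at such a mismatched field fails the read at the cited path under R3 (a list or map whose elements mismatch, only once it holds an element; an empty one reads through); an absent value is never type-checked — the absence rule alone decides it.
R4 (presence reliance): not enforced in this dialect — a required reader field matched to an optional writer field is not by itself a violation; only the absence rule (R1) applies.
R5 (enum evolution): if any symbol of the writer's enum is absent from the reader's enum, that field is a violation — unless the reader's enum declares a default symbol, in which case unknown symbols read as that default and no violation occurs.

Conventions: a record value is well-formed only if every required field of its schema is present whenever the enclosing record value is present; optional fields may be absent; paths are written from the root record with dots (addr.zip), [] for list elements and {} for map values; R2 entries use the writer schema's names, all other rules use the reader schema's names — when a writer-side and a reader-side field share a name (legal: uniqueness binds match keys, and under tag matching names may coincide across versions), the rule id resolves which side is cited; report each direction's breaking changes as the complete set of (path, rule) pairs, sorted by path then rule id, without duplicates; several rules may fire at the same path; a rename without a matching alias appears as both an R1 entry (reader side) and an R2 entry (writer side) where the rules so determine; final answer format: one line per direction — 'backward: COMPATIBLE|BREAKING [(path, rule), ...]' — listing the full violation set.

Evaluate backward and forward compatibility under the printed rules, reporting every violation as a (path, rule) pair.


each type pair in Ticket: writer, then reader
checking backward for Ticket: reader v2 against writer v1:
  status: State -> State, writer required; from status
  extras: list<bool> -> list<bool>, writer optional; from extras
  factor: float64 -> float64, writer required; from factor
  no writer field matches reader payload
  leftover writer field: nickname
  rule R1 violated at payload
  => backward verdict for Ticket: BREAKING, 1 violation(s)
checking forward for Ticket: reader v1 against writer v2:
  status: State -> State, writer required; from status
  extras: list<bool> -> list<bool>, writer optional; from extras
  no writer field matches reader nickname
  factor: float64 -> float64, writer required; from factor
  leftover writer field: payload
  rule R1 violated at nickname
  rule R2 violated at payload
  => forward verdict for Ticket: BREAKING, 2 violation(s)

backward: BREAKING [(payload, R1)]; forward: BREAKING [(nickname, R1), (payload, R2)]


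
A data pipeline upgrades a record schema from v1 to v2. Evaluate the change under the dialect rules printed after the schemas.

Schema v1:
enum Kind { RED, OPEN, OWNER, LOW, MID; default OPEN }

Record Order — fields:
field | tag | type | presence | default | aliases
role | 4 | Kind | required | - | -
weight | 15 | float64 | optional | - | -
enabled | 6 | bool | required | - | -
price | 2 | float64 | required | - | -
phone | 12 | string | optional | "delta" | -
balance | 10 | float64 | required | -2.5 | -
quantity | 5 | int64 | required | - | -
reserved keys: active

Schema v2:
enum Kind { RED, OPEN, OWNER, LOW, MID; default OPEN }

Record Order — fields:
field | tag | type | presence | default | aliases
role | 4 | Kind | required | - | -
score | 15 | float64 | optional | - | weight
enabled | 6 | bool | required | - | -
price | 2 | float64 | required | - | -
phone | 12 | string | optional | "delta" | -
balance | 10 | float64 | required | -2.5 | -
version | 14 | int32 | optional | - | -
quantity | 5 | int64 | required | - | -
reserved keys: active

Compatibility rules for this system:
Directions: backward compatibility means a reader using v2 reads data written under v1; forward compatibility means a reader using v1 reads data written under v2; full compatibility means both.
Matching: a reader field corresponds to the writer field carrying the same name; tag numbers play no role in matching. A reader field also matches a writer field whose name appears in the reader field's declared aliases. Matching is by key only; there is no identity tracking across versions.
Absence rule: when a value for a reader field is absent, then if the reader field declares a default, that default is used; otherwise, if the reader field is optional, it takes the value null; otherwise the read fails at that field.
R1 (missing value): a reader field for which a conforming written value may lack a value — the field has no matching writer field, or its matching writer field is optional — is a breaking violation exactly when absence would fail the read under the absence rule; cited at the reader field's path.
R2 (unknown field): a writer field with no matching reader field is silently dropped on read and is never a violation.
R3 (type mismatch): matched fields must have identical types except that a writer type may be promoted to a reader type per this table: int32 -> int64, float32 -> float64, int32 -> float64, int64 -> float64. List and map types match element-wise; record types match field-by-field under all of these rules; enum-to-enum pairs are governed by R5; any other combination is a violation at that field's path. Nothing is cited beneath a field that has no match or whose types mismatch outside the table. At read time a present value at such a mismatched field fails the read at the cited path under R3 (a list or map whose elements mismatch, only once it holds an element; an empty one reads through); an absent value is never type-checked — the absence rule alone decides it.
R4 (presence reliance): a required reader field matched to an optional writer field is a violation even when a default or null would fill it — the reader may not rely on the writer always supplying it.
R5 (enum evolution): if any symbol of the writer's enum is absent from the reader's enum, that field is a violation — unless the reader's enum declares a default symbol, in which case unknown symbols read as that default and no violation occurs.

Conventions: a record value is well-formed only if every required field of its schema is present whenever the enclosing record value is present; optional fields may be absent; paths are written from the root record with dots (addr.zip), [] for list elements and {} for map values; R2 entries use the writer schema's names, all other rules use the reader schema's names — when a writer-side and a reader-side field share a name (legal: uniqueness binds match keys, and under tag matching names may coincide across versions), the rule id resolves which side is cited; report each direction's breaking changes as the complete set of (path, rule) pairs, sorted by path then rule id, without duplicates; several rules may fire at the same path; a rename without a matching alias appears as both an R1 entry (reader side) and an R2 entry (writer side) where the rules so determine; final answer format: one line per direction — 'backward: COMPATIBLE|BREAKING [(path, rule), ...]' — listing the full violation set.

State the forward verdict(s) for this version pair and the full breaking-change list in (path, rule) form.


the writer's type comes first in each Order pair
forward pass over Order, reader schema v1, writer schema v2:
  role: Kind -> Kind, writer required; from role
  no writer field matches reader weight
  enabled: bool -> bool, writer required; from enabled
  price: float64 -> float64, writer required; from price
  phone: string -> string, writer optional; from phone
  balance: float64 -> float64, writer required; from balance
  quantity: int64 -> int64, writer required; from quantity
  writer score: unknown to reader
  writer version: unknown to reader
  => no violations; forward on Order: COMPATIBLE
the rest of the Order diff is inert for this question:
  added field version to record Order: optional int32, tag 14 (in v2 it sits immediately before quantity) -> inert for the asked Order verdict: nothing fires
  renamed field weight to score in record Order (alias weight declared on the renamed field) -> inert for the asked Order verdict: nothing fires

forward: COMPATIBLE []


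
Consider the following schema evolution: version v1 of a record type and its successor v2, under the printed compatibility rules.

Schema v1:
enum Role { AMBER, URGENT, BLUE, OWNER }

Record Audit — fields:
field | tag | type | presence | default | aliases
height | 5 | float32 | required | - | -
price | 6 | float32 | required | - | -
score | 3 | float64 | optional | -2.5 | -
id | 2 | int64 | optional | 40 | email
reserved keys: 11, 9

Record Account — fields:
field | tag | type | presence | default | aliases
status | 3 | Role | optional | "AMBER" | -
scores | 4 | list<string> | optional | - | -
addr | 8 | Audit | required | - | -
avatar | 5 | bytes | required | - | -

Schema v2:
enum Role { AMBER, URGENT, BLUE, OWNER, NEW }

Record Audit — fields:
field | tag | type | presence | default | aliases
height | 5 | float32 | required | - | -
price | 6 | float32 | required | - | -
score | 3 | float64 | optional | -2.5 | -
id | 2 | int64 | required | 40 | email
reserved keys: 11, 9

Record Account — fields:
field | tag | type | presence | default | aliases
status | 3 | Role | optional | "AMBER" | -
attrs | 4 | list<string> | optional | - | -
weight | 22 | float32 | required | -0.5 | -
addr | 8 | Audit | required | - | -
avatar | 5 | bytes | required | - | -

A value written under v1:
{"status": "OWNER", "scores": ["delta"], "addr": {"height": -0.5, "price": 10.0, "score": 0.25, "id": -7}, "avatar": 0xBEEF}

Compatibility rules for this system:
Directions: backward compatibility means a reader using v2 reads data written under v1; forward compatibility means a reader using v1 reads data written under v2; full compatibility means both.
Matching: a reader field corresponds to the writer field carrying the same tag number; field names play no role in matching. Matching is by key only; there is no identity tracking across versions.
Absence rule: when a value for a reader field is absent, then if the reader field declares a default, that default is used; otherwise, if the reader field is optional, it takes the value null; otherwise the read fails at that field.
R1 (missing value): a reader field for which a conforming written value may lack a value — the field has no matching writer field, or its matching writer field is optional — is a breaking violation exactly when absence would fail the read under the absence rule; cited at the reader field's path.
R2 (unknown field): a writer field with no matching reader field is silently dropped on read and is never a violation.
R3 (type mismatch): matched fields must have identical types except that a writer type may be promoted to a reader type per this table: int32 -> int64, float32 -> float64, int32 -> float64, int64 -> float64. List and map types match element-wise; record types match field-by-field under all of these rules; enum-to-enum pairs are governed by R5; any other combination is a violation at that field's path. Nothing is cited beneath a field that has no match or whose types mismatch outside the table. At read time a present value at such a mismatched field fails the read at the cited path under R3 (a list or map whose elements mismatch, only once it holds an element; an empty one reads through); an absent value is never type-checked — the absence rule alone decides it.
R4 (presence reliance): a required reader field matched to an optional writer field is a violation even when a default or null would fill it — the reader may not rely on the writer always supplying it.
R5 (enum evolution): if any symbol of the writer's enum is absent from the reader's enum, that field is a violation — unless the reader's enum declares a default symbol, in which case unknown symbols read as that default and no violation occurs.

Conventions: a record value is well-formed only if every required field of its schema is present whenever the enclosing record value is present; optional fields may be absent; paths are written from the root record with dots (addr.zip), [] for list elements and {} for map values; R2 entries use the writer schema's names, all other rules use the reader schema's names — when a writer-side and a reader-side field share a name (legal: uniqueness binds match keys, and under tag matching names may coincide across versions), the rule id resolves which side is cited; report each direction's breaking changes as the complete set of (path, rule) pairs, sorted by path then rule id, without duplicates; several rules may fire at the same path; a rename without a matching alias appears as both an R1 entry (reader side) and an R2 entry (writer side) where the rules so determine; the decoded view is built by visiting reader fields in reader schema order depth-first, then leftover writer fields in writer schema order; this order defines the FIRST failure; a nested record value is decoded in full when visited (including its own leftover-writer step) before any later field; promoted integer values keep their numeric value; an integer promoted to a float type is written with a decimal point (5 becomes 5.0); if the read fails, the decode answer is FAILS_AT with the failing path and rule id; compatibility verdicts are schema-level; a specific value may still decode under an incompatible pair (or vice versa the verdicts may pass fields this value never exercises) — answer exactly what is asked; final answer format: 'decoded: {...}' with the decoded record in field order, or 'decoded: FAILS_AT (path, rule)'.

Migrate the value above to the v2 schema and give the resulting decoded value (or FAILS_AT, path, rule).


arrows below run writer -> reader for Account
decode (reader v2):
  status := "OWNER"
  attrs := ["delta"] (from writer scores)
  weight := -0.5 (absent -> default)
  addr.height := -0.5
  addr.price := 10.0
  addr.score := 0.25
  addr.id := -7
  avatar := 0xBEEF
  => decoded: {"status": "OWNER", "attrs": ["delta"], "weight": -0.5, "addr": {"height": -0.5, "price": 10.0, "score": 0.25, "id": -7}, "avatar": 0xBEEF}
ruling out the remaining Account differences:
  enum Role (field status in record Account): symbol NEW added -> a verdict-level change on Account — the shown value reads the same
  field id in record Audit: optional changed to required -> a verdict-level change on Account — the shown value reads the same

decoded: {"status": "OWNER", "attrs": ["delta"], "weight": -0.5, "addr": {"height": -0.5, "price": 10.0, "score": 0.25, "id": -7}, "avatar": 0xBEEF}
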